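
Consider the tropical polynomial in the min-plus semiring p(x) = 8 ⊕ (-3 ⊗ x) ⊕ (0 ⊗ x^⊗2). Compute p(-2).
p(-2) = -5

A tropical monomial a ⊗ x^⊗i evaluates to a + i · x. Evaluating each term at x = -2:
  Term 0 contributes 8 + 0 · -2 = 8
  Term 1 contributes -3 + 1 · -2 = -5
  Term 2 contributes 0 + 2 · -2 = -4
p(-2) = ⊕ of these = min[8, -5, -4] = -5.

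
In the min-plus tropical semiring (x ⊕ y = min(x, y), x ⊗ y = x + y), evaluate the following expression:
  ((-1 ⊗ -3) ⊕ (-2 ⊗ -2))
((-1 ⊗ -3) ⊕ (-2 ⊗ -2)) = -4

Expand innermost to outermost. Recall ⊕ takes the minimum of its arguments and ⊗ takes their sum. Working out the expression ((-1 ⊗ -3) ⊕ (-2 ⊗ -2)) gives -4.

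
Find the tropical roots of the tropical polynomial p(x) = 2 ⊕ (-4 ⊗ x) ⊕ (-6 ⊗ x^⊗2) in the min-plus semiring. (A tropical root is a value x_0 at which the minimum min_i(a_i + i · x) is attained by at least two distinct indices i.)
Roots: {2, 6}

Each tropical root is a break point of the lower envelope of the lines y = a_i + i · x (there are 3 lines, with slopes 0, 1, ..., 2). Only the lines that attain the minimum somewhere contribute to roots; other lines are dominated. Here the surviving (envelope) indices are i = 2, i = 1, i = 0.
Intersections between consecutive envelope lines give the roots: for adjacent envelope indices i < j the intersection is x = (a_i − a_j) / (j − i). Reading off the sorted break points: {2, 6}.
Verification: at each break x_0, at least two indices attain the minimum of min_i(a_i + i · x_0).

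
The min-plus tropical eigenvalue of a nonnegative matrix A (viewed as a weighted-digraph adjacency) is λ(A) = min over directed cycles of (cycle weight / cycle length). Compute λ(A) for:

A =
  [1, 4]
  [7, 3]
λ(A) = 1

Enumerate directed cycles and compute their means (weight / length). Sample:
  cycle 0 → 0: weight = 1, length = 1, mean = 1/1 ≈ 1.000
  cycle 1 → 1: weight = 3, length = 1, mean = 3/1 ≈ 3.000
  cycle 0 → 1 → 0: weight = 11, length = 2, mean = 11/2 ≈ 5.500
  cycle 1 → 0 → 1: weight = 11, length = 2, mean = 11/2 ≈ 5.500
Minimum mean = 1.000, attained e.g. along the cycle 0 → 0 with weight 1 and length 1. So λ(A) = 1/1 = 1.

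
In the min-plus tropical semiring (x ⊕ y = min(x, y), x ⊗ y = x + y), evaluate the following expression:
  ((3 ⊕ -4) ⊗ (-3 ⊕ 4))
((3 ⊕ -4) ⊗ (-3 ⊕ 4)) = -7

Expand innermost to outermost. Recall ⊕ takes the minimum of its arguments and ⊗ takes their sum. Working out the expression ((3 ⊕ -4) ⊗ (-3 ⊕ 4)) gives -7.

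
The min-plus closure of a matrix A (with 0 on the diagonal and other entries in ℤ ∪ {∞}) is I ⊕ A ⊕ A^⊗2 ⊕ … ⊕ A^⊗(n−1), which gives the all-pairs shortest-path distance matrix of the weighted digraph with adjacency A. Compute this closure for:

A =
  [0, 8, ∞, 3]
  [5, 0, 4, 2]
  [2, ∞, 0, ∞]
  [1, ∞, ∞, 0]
Closure =
  [0, 8, 12, 3]
  [3, 0, 4, 2]
  [2, 10, 0, 5]
  [1, 9, 13, 0]

This is the Floyd-Warshall all-pairs shortest-path computation. For each intermediate vertex k = 0, 1, …, 3, update dist[i][j] ← min(dist[i][j], dist[i][k] + dist[k][j]). The final matrix gives, for each (i, j), the minimum total weight of any directed path from i to j (possibly empty when i = j).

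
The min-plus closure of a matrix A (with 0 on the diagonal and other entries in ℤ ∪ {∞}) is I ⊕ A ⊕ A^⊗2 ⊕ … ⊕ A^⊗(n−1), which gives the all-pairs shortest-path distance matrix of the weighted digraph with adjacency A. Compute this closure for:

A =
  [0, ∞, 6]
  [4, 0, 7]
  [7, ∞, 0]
Closure =
  [0, ∞, 6]
  [4, 0, 7]
  [7, ∞, 0]

This is the Floyd-Warshall all-pairs shortest-path computation. For each intermediate vertex k = 0, 1, …, 2, update dist[i][j] ← min(dist[i][j], dist[i][k] + dist[k][j]). The final matrix gives, for each (i, j), the minimum total weight of any directed path from i to j (possibly empty when i = j).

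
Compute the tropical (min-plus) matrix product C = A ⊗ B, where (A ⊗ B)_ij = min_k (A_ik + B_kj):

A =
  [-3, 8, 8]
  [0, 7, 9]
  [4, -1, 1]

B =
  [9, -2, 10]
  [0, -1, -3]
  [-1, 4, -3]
A ⊗ B =
  [6, -5, 5]
  [7, -2, 4]
  [-1, -2, -4]

Apply the min-plus product entry-by-entry:
  C[0][0] = min over k of (A[0][0] + B[0][0] = -3 + 9 = 6, A[0][1] + B[1][0] = 8 + 0 = 8, A[0][2] + B[2][0] = 8 + -1 = 7) = 6 (attained at k = 0)
  C[0][1] = min over k of (A[0][0] + B[0][1] = -3 + -2 = -5, A[0][1] + B[1][1] = 8 + -1 = 7, A[0][2] + B[2][1] = 8 + 4 = 12) = -5 (attained at k = 0)
  C[0][2] = min over k of (A[0][0] + B[0][2] = -3 + 10 = 7, A[0][1] + B[1][2] = 8 + -3 = 5, A[0][2] + B[2][2] = 8 + -3 = 5) = 5 (attained at k = 1)
  C[1][0] = min over k of (A[1][0] + B[0][0] = 0 + 9 = 9, A[1][1] + B[1][0] = 7 + 0 = 7, A[1][2] + B[2][0] = 9 + -1 = 8) = 7 (attained at k = 1)
  C[1][1] = min over k of (A[1][0] + B[0][1] = 0 + -2 = -2, A[1][1] + B[1][1] = 7 + -1 = 6, A[1][2] + B[2][1] = 9 + 4 = 13) = -2 (attained at k = 0)
  C[1][2] = min over k of (A[1][0] + B[0][2] = 0 + 10 = 10, A[1][1] + B[1][2] = 7 + -3 = 4, A[1][2] + B[2][2] = 9 + -3 = 6) = 4 (attained at k = 1)
  C[2][0] = min over k of (A[2][0] + B[0][0] = 4 + 9 = 13, A[2][1] + B[1][0] = -1 + 0 = -1, A[2][2] + B[2][0] = 1 + -1 = 0) = -1 (attained at k = 1)
  C[2][1] = min over k of (A[2][0] + B[0][1] = 4 + -2 = 2, A[2][1] + B[1][1] = -1 + -1 = -2, A[2][2] + B[2][1] = 1 + 4 = 5) = -2 (attained at k = 1)
  C[2][2] = min over k of (A[2][0] + B[0][2] = 4 + 10 = 14, A[2][1] + B[1][2] = -1 + -3 = -4, A[2][2] + B[2][2] = 1 + -3 = -2) = -4 (attained at k = 1)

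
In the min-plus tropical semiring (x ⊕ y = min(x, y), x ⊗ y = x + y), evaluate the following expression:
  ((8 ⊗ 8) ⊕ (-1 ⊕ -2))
((8 ⊗ 8) ⊕ (-1 ⊕ -2)) = -2

Expand innermost to outermost. Recall ⊕ takes the minimum of its arguments and ⊗ takes their sum. Working out the expression ((8 ⊗ 8) ⊕ (-1 ⊕ -2)) gives -2.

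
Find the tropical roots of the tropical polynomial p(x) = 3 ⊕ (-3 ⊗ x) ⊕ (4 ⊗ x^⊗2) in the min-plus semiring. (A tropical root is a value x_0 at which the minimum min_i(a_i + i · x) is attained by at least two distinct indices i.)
Roots: {-7, 6}

Each tropical root is a break point of the lower envelope of the lines y = a_i + i · x (there are 3 lines, with slopes 0, 1, ..., 2). Only the lines that attain the minimum somewhere contribute to roots; other lines are dominated. Here the surviving (envelope) indices are i = 2, i = 1, i = 0.
Intersections between consecutive envelope lines give the roots: for adjacent envelope indices i < j the intersection is x = (a_i − a_j) / (j − i). Reading off the sorted break points: {-7, 6}.
Verification: at each break x_0, at least two indices attain the minimum of min_i(a_i + i · x_0).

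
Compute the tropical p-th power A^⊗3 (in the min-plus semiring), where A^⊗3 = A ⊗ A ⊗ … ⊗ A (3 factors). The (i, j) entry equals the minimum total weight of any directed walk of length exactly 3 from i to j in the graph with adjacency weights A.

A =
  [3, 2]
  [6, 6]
A^⊗3 =
  [9, 8]
  [12, 11]

Each entry (A^⊗3)_ij equals the minimum over all length-3 walks i = v_0 → v_1 → … → v_3 = j of Σ_t A[v_t][v_{t+1}]. For example, for (i, j) = (0, 1) we minimise over 4 possible intermediate vertex sequences; the minimum is 8, attained along the walk 0 → 0 → 0 → 1.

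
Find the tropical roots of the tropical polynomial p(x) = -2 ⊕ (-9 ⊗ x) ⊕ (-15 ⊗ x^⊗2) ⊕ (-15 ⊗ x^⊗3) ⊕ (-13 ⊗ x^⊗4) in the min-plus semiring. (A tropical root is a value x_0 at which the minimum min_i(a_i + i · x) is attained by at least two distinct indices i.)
Roots: {-2, 0, 6, 7}

Each tropical root is a break point of the lower envelope of the lines y = a_i + i · x (there are 5 lines, with slopes 0, 1, ..., 4). Only the lines that attain the minimum somewhere contribute to roots; other lines are dominated. Here the surviving (envelope) indices are i = 4, i = 3, i = 2, i = 1, i = 0.
Intersections between consecutive envelope lines give the roots: for adjacent envelope indices i < j the intersection is x = (a_i − a_j) / (j − i). Reading off the sorted break points: {-2, 0, 6, 7}.
Verification: at each break x_0, at least two indices attain the minimum of min_i(a_i + i · x_0).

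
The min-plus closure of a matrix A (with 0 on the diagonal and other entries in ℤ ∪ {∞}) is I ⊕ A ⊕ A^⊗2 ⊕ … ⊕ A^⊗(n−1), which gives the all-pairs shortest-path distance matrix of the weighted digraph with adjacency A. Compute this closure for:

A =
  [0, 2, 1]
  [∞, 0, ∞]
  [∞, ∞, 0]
Closure =
  [0, 2, 1]
  [∞, 0, ∞]
  [∞, ∞, 0]

This is the Floyd-Warshall all-pairs shortest-path computation. For each intermediate vertex k = 0, 1, …, 2, update dist[i][j] ← min(dist[i][j], dist[i][k] + dist[k][j]). The final matrix gives, for each (i, j), the minimum total weight of any directed path from i to j (possibly empty when i = j).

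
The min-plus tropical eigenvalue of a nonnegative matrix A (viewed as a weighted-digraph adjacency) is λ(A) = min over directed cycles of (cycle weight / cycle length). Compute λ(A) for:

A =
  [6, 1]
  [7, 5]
λ(A) = 4

Enumerate directed cycles and compute their means (weight / length). Sample:
  cycle 0 → 0: weight = 6, length = 1, mean = 6/1 ≈ 6.000
  cycle 1 → 1: weight = 5, length = 1, mean = 5/1 ≈ 5.000
  cycle 0 → 1 → 0: weight = 8, length = 2, mean = 8/2 ≈ 4.000
  cycle 1 → 0 → 1: weight = 8, length = 2, mean = 8/2 ≈ 4.000
Minimum mean = 4.000, attained e.g. along the cycle 0 → 1 → 0 with weight 8 and length 2. So λ(A) = 8/2 = 4.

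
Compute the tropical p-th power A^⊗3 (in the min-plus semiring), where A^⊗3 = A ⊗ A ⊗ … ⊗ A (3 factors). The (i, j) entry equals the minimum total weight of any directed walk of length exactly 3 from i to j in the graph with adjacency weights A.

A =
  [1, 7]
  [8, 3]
A^⊗3 =
  [3, 9]
  [10, 9]

Each entry (A^⊗3)_ij equals the minimum over all length-3 walks i = v_0 → v_1 → … → v_3 = j of Σ_t A[v_t][v_{t+1}]. For example, for (i, j) = (0, 1) we minimise over 4 possible intermediate vertex sequences; the minimum is 9, attained along the walk 0 → 0 → 0 → 1.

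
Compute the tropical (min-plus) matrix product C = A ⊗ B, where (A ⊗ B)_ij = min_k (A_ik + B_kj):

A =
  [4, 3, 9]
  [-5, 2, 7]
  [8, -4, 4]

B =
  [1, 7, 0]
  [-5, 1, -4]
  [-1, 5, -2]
A ⊗ B =
  [-2, 4, -1]
  [-4, 2, -5]
  [-9, -3, -8]

Apply the min-plus product entry-by-entry:
  C[0][0] = min over k of (A[0][0] + B[0][0] = 4 + 1 = 5, A[0][1] + B[1][0] = 3 + -5 = -2, A[0][2] + B[2][0] = 9 + -1 = 8) = -2 (attained at k = 1)
  C[0][1] = min over k of (A[0][0] + B[0][1] = 4 + 7 = 11, A[0][1] + B[1][1] = 3 + 1 = 4, A[0][2] + B[2][1] = 9 + 5 = 14) = 4 (attained at k = 1)
  C[0][2] = min over k of (A[0][0] + B[0][2] = 4 + 0 = 4, A[0][1] + B[1][2] = 3 + -4 = -1, A[0][2] + B[2][2] = 9 + -2 = 7) = -1 (attained at k = 1)
  C[1][0] = min over k of (A[1][0] + B[0][0] = -5 + 1 = -4, A[1][1] + B[1][0] = 2 + -5 = -3, A[1][2] + B[2][0] = 7 + -1 = 6) = -4 (attained at k = 0)
  C[1][1] = min over k of (A[1][0] + B[0][1] = -5 + 7 = 2, A[1][1] + B[1][1] = 2 + 1 = 3, A[1][2] + B[2][1] = 7 + 5 = 12) = 2 (attained at k = 0)
  C[1][2] = min over k of (A[1][0] + B[0][2] = -5 + 0 = -5, A[1][1] + B[1][2] = 2 + -4 = -2, A[1][2] + B[2][2] = 7 + -2 = 5) = -5 (attained at k = 0)
  C[2][0] = min over k of (A[2][0] + B[0][0] = 8 + 1 = 9, A[2][1] + B[1][0] = -4 + -5 = -9, A[2][2] + B[2][0] = 4 + -1 = 3) = -9 (attained at k = 1)
  C[2][1] = min over k of (A[2][0] + B[0][1] = 8 + 7 = 15, A[2][1] + B[1][1] = -4 + 1 = -3, A[2][2] + B[2][1] = 4 + 5 = 9) = -3 (attained at k = 1)
  C[2][2] = min over k of (A[2][0] + B[0][2] = 8 + 0 = 8, A[2][1] + B[1][2] = -4 + -4 = -8, A[2][2] + B[2][2] = 4 + -2 = 2) = -8 (attained at k = 1)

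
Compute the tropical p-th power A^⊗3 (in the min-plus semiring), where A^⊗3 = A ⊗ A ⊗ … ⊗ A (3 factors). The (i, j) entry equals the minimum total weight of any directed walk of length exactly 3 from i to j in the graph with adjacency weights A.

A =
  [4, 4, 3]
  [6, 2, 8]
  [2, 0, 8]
A^⊗3 =
  [9, 5, 8]
  [10, 6, 11]
  [7, 4, 9]

Each entry (A^⊗3)_ij equals the minimum over all length-3 walks i = v_0 → v_1 → … → v_3 = j of Σ_t A[v_t][v_{t+1}]. For example, for (i, j) = (0, 2) we minimise over 9 possible intermediate vertex sequences; the minimum is 8, attained along the walk 0 → 2 → 0 → 2.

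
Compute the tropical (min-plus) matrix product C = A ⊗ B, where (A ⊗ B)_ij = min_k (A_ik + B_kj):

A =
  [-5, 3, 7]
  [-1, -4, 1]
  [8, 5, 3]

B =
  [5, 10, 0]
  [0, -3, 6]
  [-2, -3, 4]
A ⊗ B =
  [0, 0, -5]
  [-4, -7, -1]
  [1, 0, 7]

Apply the min-plus product entry-by-entry:
  C[0][0] = min over k of (A[0][0] + B[0][0] = -5 + 5 = 0, A[0][1] + B[1][0] = 3 + 0 = 3, A[0][2] + B[2][0] = 7 + -2 = 5) = 0 (attained at k = 0)
  C[0][1] = min over k of (A[0][0] + B[0][1] = -5 + 10 = 5, A[0][1] + B[1][1] = 3 + -3 = 0, A[0][2] + B[2][1] = 7 + -3 = 4) = 0 (attained at k = 1)
  C[0][2] = min over k of (A[0][0] + B[0][2] = -5 + 0 = -5, A[0][1] + B[1][2] = 3 + 6 = 9, A[0][2] + B[2][2] = 7 + 4 = 11) = -5 (attained at k = 0)
  C[1][0] = min over k of (A[1][0] + B[0][0] = -1 + 5 = 4, A[1][1] + B[1][0] = -4 + 0 = -4, A[1][2] + B[2][0] = 1 + -2 = -1) = -4 (attained at k = 1)
  C[1][1] = min over k of (A[1][0] + B[0][1] = -1 + 10 = 9, A[1][1] + B[1][1] = -4 + -3 = -7, A[1][2] + B[2][1] = 1 + -3 = -2) = -7 (attained at k = 1)
  C[1][2] = min over k of (A[1][0] + B[0][2] = -1 + 0 = -1, A[1][1] + B[1][2] = -4 + 6 = 2, A[1][2] + B[2][2] = 1 + 4 = 5) = -1 (attained at k = 0)
  C[2][0] = min over k of (A[2][0] + B[0][0] = 8 + 5 = 13, A[2][1] + B[1][0] = 5 + 0 = 5, A[2][2] + B[2][0] = 3 + -2 = 1) = 1 (attained at k = 2)
  C[2][1] = min over k of (A[2][0] + B[0][1] = 8 + 10 = 18, A[2][1] + B[1][1] = 5 + -3 = 2, A[2][2] + B[2][1] = 3 + -3 = 0) = 0 (attained at k = 2)
  C[2][2] = min over k of (A[2][0] + B[0][2] = 8 + 0 = 8, A[2][1] + B[1][2] = 5 + 6 = 11, A[2][2] + B[2][2] = 3 + 4 = 7) = 7 (attained at k = 2)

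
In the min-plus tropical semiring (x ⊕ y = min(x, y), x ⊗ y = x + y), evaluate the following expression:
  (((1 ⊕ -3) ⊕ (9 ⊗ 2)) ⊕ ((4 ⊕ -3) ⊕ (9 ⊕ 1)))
(((1 ⊕ -3) ⊕ (9 ⊗ 2)) ⊕ ((4 ⊕ -3) ⊕ (9 ⊕ 1))) = -3

Expand innermost to outermost. Recall ⊕ takes the minimum of its arguments and ⊗ takes their sum. Working out the expression (((1 ⊕ -3) ⊕ (9 ⊗ 2)) ⊕ ((4 ⊕ -3) ⊕ (9 ⊕ 1))) gives -3.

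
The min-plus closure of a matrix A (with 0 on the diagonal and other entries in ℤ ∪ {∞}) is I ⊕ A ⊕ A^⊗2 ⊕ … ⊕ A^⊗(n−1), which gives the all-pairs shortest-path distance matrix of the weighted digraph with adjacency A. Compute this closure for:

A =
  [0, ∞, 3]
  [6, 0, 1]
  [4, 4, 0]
Closure =
  [0, 7, 3]
  [5, 0, 1]
  [4, 4, 0]

This is the Floyd-Warshall all-pairs shortest-path computation. For each intermediate vertex k = 0, 1, …, 2, update dist[i][j] ← min(dist[i][j], dist[i][k] + dist[k][j]). The final matrix gives, for each (i, j), the minimum total weight of any directed path from i to j (possibly empty when i = j).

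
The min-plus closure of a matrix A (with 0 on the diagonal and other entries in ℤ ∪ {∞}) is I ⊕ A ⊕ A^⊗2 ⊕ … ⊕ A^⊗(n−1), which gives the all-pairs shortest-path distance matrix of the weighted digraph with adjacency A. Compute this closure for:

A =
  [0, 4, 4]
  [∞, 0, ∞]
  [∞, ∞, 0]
Closure =
  [0, 4, 4]
  [∞, 0, ∞]
  [∞, ∞, 0]

This is the Floyd-Warshall all-pairs shortest-path computation. For each intermediate vertex k = 0, 1, …, 2, update dist[i][j] ← min(dist[i][j], dist[i][k] + dist[k][j]). The final matrix gives, for each (i, j), the minimum total weight of any directed path from i to j (possibly empty when i = j).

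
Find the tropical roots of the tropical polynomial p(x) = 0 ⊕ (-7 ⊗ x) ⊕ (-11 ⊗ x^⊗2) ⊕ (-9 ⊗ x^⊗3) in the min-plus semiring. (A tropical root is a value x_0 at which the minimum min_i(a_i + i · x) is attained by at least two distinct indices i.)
Roots: {-2, 4, 7}

Each tropical root is a break point of the lower envelope of the lines y = a_i + i · x (there are 4 lines, with slopes 0, 1, ..., 3). Only the lines that attain the minimum somewhere contribute to roots; other lines are dominated. Here the surviving (envelope) indices are i = 3, i = 2, i = 1, i = 0.
Intersections between consecutive envelope lines give the roots: for adjacent envelope indices i < j the intersection is x = (a_i − a_j) / (j − i). Reading off the sorted break points: {-2, 4, 7}.
Verification: at each break x_0, at least two indices attain the minimum of min_i(a_i + i · x_0).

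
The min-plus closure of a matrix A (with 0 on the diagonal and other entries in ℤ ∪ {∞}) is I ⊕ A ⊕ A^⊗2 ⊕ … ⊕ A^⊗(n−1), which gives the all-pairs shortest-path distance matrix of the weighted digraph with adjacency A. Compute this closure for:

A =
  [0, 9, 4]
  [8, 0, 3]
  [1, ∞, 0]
Closure =
  [0, 9, 4]
  [4, 0, 3]
  [1, 10, 0]

This is the Floyd-Warshall all-pairs shortest-path computation. For each intermediate vertex k = 0, 1, …, 2, update dist[i][j] ← min(dist[i][j], dist[i][k] + dist[k][j]). The final matrix gives, for each (i, j), the minimum total weight of any directed path from i to j (possibly empty when i = j).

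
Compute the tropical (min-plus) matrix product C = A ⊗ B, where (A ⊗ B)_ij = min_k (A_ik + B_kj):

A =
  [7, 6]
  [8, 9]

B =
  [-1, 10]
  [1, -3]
A ⊗ B =
  [6, 3]
  [7, 6]

Apply the min-plus product entry-by-entry:
  C[0][0] = min over k of (A[0][0] + B[0][0] = 7 + -1 = 6, A[0][1] + B[1][0] = 6 + 1 = 7) = 6 (attained at k = 0)
  C[0][1] = min over k of (A[0][0] + B[0][1] = 7 + 10 = 17, A[0][1] + B[1][1] = 6 + -3 = 3) = 3 (attained at k = 1)
  C[1][0] = min over k of (A[1][0] + B[0][0] = 8 + -1 = 7, A[1][1] + B[1][0] = 9 + 1 = 10) = 7 (attained at k = 0)
  C[1][1] = min over k of (A[1][0] + B[0][1] = 8 + 10 = 18, A[1][1] + B[1][1] = 9 + -3 = 6) = 6 (attained at k = 1)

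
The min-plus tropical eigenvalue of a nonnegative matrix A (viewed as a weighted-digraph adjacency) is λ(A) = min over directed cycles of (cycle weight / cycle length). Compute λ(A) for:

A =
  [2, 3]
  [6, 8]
λ(A) = 2

Enumerate directed cycles and compute their means (weight / length). Sample:
  cycle 0 → 0: weight = 2, length = 1, mean = 2/1 ≈ 2.000
  cycle 1 → 1: weight = 8, length = 1, mean = 8/1 ≈ 8.000
  cycle 0 → 1 → 0: weight = 9, length = 2, mean = 9/2 ≈ 4.500
  cycle 1 → 0 → 1: weight = 9, length = 2, mean = 9/2 ≈ 4.500
Minimum mean = 2.000, attained e.g. along the cycle 0 → 0 with weight 2 and length 1. So λ(A) = 2/1 = 2.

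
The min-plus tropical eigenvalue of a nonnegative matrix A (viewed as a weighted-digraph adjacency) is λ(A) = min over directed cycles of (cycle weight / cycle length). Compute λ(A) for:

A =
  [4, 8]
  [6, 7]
λ(A) = 4

Enumerate directed cycles and compute their means (weight / length). Sample:
  cycle 0 → 0: weight = 4, length = 1, mean = 4/1 ≈ 4.000
  cycle 1 → 1: weight = 7, length = 1, mean = 7/1 ≈ 7.000
  cycle 0 → 1 → 0: weight = 14, length = 2, mean = 14/2 ≈ 7.000
  cycle 1 → 0 → 1: weight = 14, length = 2, mean = 14/2 ≈ 7.000
Minimum mean = 4.000, attained e.g. along the cycle 0 → 0 with weight 4 and length 1. So λ(A) = 4/1 = 4.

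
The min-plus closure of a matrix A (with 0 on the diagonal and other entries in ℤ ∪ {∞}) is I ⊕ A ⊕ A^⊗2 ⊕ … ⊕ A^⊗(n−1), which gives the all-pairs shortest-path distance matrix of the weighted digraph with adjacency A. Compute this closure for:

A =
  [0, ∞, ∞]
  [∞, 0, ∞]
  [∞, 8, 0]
Closure =
  [0, ∞, ∞]
  [∞, 0, ∞]
  [∞, 8, 0]

This is the Floyd-Warshall all-pairs shortest-path computation. For each intermediate vertex k = 0, 1, …, 2, update dist[i][j] ← min(dist[i][j], dist[i][k] + dist[k][j]). The final matrix gives, for each (i, j), the minimum total weight of any directed path from i to j (possibly empty when i = j).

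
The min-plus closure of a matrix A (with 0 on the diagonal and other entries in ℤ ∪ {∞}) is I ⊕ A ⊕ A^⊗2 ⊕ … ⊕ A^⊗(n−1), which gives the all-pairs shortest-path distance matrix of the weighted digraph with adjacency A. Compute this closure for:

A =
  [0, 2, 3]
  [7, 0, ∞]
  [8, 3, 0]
Closure =
  [0, 2, 3]
  [7, 0, 10]
  [8, 3, 0]

This is the Floyd-Warshall all-pairs shortest-path computation. For each intermediate vertex k = 0, 1, …, 2, update dist[i][j] ← min(dist[i][j], dist[i][k] + dist[k][j]). The final matrix gives, for each (i, j), the minimum total weight of any directed path from i to j (possibly empty when i = j).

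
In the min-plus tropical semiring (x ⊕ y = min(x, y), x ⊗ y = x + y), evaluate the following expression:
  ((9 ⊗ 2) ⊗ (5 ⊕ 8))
((9 ⊗ 2) ⊗ (5 ⊕ 8)) = 16

Expand innermost to outermost. Recall ⊕ takes the minimum of its arguments and ⊗ takes their sum. Working out the expression ((9 ⊗ 2) ⊗ (5 ⊕ 8)) gives 16.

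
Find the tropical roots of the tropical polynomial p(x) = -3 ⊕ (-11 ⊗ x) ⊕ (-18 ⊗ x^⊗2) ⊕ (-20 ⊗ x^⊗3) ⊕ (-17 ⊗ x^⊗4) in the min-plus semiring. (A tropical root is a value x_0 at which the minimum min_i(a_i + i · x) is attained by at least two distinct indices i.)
Roots: {-3, 2, 7, 8}

Each tropical root is a break point of the lower envelope of the lines y = a_i + i · x (there are 5 lines, with slopes 0, 1, ..., 4). Only the lines that attain the minimum somewhere contribute to roots; other lines are dominated. Here the surviving (envelope) indices are i = 4, i = 3, i = 2, i = 1, i = 0.
Intersections between consecutive envelope lines give the roots: for adjacent envelope indices i < j the intersection is x = (a_i − a_j) / (j − i). Reading off the sorted break points: {-3, 2, 7, 8}.
Verification: at each break x_0, at least two indices attain the minimum of min_i(a_i + i · x_0).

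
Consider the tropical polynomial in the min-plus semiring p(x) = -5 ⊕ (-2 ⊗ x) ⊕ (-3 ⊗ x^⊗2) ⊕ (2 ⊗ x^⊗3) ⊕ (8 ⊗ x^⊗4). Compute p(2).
p(2) = -5

A tropical monomial a ⊗ x^⊗i evaluates to a + i · x. Evaluating each term at x = 2:
  Term 0 contributes -5 + 0 · 2 = -5
  Term 1 contributes -2 + 1 · 2 = 0
  Term 2 contributes -3 + 2 · 2 = 1
  Term 3 contributes 2 + 3 · 2 = 8
  Term 4 contributes 8 + 4 · 2 = 16
p(2) = ⊕ of these = min[-5, 0, 1, 8, 16] = -5.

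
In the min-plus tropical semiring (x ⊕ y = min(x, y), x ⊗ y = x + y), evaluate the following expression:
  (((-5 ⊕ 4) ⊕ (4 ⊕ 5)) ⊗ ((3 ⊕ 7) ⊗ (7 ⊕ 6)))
(((-5 ⊕ 4) ⊕ (4 ⊕ 5)) ⊗ ((3 ⊕ 7) ⊗ (7 ⊕ 6))) = 4

Expand innermost to outermost. Recall ⊕ takes the minimum of its arguments and ⊗ takes their sum. Working out the expression (((-5 ⊕ 4) ⊕ (4 ⊕ 5)) ⊗ ((3 ⊕ 7) ⊗ (7 ⊕ 6))) gives 4.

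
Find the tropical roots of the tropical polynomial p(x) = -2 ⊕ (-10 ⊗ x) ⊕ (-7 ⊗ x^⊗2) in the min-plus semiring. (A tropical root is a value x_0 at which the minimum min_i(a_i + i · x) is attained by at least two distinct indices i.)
Roots: {-3, 8}

Each tropical root is a break point of the lower envelope of the lines y = a_i + i · x (there are 3 lines, with slopes 0, 1, ..., 2). Only the lines that attain the minimum somewhere contribute to roots; other lines are dominated. Here the surviving (envelope) indices are i = 2, i = 1, i = 0.
Intersections between consecutive envelope lines give the roots: for adjacent envelope indices i < j the intersection is x = (a_i − a_j) / (j − i). Reading off the sorted break points: {-3, 8}.
Verification: at each break x_0, at least two indices attain the minimum of min_i(a_i + i · x_0).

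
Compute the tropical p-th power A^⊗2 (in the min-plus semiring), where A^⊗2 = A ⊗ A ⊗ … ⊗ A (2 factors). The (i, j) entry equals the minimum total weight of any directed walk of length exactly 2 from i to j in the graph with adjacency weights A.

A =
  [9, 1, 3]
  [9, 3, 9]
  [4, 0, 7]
A^⊗2 =
  [7, 3, 10]
  [12, 6, 12]
  [9, 3, 7]

Each entry (A^⊗2)_ij equals the minimum over all length-2 walks i = v_0 → v_1 → … → v_2 = j of Σ_t A[v_t][v_{t+1}]. For example, for (i, j) = (0, 2) we minimise over 3 possible intermediate vertex sequences; the minimum is 10, attained along the walk 0 → 1 → 2.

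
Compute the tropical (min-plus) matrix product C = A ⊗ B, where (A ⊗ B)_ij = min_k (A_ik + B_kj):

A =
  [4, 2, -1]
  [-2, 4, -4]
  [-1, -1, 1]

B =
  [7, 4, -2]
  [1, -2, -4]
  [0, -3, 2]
A ⊗ B =
  [-1, -4, -2]
  [-4, -7, -4]
  [0, -3, -5]

Apply the min-plus product entry-by-entry:
  C[0][0] = min over k of (A[0][0] + B[0][0] = 4 + 7 = 11, A[0][1] + B[1][0] = 2 + 1 = 3, A[0][2] + B[2][0] = -1 + 0 = -1) = -1 (attained at k = 2)
  C[0][1] = min over k of (A[0][0] + B[0][1] = 4 + 4 = 8, A[0][1] + B[1][1] = 2 + -2 = 0, A[0][2] + B[2][1] = -1 + -3 = -4) = -4 (attained at k = 2)
  C[0][2] = min over k of (A[0][0] + B[0][2] = 4 + -2 = 2, A[0][1] + B[1][2] = 2 + -4 = -2, A[0][2] + B[2][2] = -1 + 2 = 1) = -2 (attained at k = 1)
  C[1][0] = min over k of (A[1][0] + B[0][0] = -2 + 7 = 5, A[1][1] + B[1][0] = 4 + 1 = 5, A[1][2] + B[2][0] = -4 + 0 = -4) = -4 (attained at k = 2)
  C[1][1] = min over k of (A[1][0] + B[0][1] = -2 + 4 = 2, A[1][1] + B[1][1] = 4 + -2 = 2, A[1][2] + B[2][1] = -4 + -3 = -7) = -7 (attained at k = 2)
  C[1][2] = min over k of (A[1][0] + B[0][2] = -2 + -2 = -4, A[1][1] + B[1][2] = 4 + -4 = 0, A[1][2] + B[2][2] = -4 + 2 = -2) = -4 (attained at k = 0)
  C[2][0] = min over k of (A[2][0] + B[0][0] = -1 + 7 = 6, A[2][1] + B[1][0] = -1 + 1 = 0, A[2][2] + B[2][0] = 1 + 0 = 1) = 0 (attained at k = 1)
  C[2][1] = min over k of (A[2][0] + B[0][1] = -1 + 4 = 3, A[2][1] + B[1][1] = -1 + -2 = -3, A[2][2] + B[2][1] = 1 + -3 = -2) = -3 (attained at k = 1)
  C[2][2] = min over k of (A[2][0] + B[0][2] = -1 + -2 = -3, A[2][1] + B[1][2] = -1 + -4 = -5, A[2][2] + B[2][2] = 1 + 2 = 3) = -5 (attained at k = 1)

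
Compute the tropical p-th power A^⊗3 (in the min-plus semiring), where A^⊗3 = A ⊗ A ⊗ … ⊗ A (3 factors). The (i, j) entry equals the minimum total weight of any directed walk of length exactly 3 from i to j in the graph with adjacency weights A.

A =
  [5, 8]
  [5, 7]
A^⊗3 =
  [15, 18]
  [15, 18]

Each entry (A^⊗3)_ij equals the minimum over all length-3 walks i = v_0 → v_1 → … → v_3 = j of Σ_t A[v_t][v_{t+1}]. For example, for (i, j) = (0, 1) we minimise over 4 possible intermediate vertex sequences; the minimum is 18, attained along the walk 0 → 0 → 0 → 1.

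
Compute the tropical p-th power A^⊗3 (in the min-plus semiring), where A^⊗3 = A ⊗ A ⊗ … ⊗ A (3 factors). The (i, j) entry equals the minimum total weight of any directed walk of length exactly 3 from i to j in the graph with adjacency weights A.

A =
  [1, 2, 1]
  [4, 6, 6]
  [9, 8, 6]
A^⊗3 =
  [3, 4, 3]
  [6, 7, 6]
  [11, 12, 11]

Each entry (A^⊗3)_ij equals the minimum over all length-3 walks i = v_0 → v_1 → … → v_3 = j of Σ_t A[v_t][v_{t+1}]. For example, for (i, j) = (0, 2) we minimise over 9 possible intermediate vertex sequences; the minimum is 3, attained along the walk 0 → 0 → 0 → 2.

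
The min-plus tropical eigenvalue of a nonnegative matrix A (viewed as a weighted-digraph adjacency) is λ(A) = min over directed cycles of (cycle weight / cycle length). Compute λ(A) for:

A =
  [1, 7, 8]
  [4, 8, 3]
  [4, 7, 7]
λ(A) = 1

Enumerate directed cycles and compute their means (weight / length). Sample:
  cycle 0 → 0: weight = 1, length = 1, mean = 1/1 ≈ 1.000
  cycle 1 → 1: weight = 8, length = 1, mean = 8/1 ≈ 8.000
  cycle 2 → 2: weight = 7, length = 1, mean = 7/1 ≈ 7.000
  cycle 0 → 1 → 0: weight = 11, length = 2, mean = 11/2 ≈ 5.500
  cycle 0 → 2 → 0: weight = 12, length = 2, mean = 12/2 ≈ 6.000
  cycle 1 → 0 → 1: weight = 11, length = 2, mean = 11/2 ≈ 5.500
Minimum mean = 1.000, attained e.g. along the cycle 0 → 0 with weight 1 and length 1. So λ(A) = 1/1 = 1.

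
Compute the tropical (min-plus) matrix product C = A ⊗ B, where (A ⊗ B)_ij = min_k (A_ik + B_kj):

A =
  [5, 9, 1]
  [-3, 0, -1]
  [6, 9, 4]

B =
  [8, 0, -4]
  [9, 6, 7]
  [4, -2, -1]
A ⊗ B =
  [5, -1, 0]
  [3, -3, -7]
  [8, 2, 2]

Apply the min-plus product entry-by-entry:
  C[0][0] = min over k of (A[0][0] + B[0][0] = 5 + 8 = 13, A[0][1] + B[1][0] = 9 + 9 = 18, A[0][2] + B[2][0] = 1 + 4 = 5) = 5 (attained at k = 2)
  C[0][1] = min over k of (A[0][0] + B[0][1] = 5 + 0 = 5, A[0][1] + B[1][1] = 9 + 6 = 15, A[0][2] + B[2][1] = 1 + -2 = -1) = -1 (attained at k = 2)
  C[0][2] = min over k of (A[0][0] + B[0][2] = 5 + -4 = 1, A[0][1] + B[1][2] = 9 + 7 = 16, A[0][2] + B[2][2] = 1 + -1 = 0) = 0 (attained at k = 2)
  C[1][0] = min over k of (A[1][0] + B[0][0] = -3 + 8 = 5, A[1][1] + B[1][0] = 0 + 9 = 9, A[1][2] + B[2][0] = -1 + 4 = 3) = 3 (attained at k = 2)
  C[1][1] = min over k of (A[1][0] + B[0][1] = -3 + 0 = -3, A[1][1] + B[1][1] = 0 + 6 = 6, A[1][2] + B[2][1] = -1 + -2 = -3) = -3 (attained at k = 0)
  C[1][2] = min over k of (A[1][0] + B[0][2] = -3 + -4 = -7, A[1][1] + B[1][2] = 0 + 7 = 7, A[1][2] + B[2][2] = -1 + -1 = -2) = -7 (attained at k = 0)
  C[2][0] = min over k of (A[2][0] + B[0][0] = 6 + 8 = 14, A[2][1] + B[1][0] = 9 + 9 = 18, A[2][2] + B[2][0] = 4 + 4 = 8) = 8 (attained at k = 2)
  C[2][1] = min over k of (A[2][0] + B[0][1] = 6 + 0 = 6, A[2][1] + B[1][1] = 9 + 6 = 15, A[2][2] + B[2][1] = 4 + -2 = 2) = 2 (attained at k = 2)
  C[2][2] = min over k of (A[2][0] + B[0][2] = 6 + -4 = 2, A[2][1] + B[1][2] = 9 + 7 = 16, A[2][2] + B[2][2] = 4 + -1 = 3) = 2 (attained at k = 0)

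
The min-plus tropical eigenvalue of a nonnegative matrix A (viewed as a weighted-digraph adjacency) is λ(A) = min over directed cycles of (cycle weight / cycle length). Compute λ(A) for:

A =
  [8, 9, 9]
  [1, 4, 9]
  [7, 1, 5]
λ(A) = 11/3

Enumerate directed cycles and compute their means (weight / length). Sample:
  cycle 0 → 0: weight = 8, length = 1, mean = 8/1 ≈ 8.000
  cycle 1 → 1: weight = 4, length = 1, mean = 4/1 ≈ 4.000
  cycle 2 → 2: weight = 5, length = 1, mean = 5/1 ≈ 5.000
  cycle 0 → 1 → 0: weight = 10, length = 2, mean = 10/2 ≈ 5.000
  cycle 0 → 2 → 0: weight = 16, length = 2, mean = 16/2 ≈ 8.000
  cycle 1 → 0 → 1: weight = 10, length = 2, mean = 10/2 ≈ 5.000
Minimum mean = 3.667, attained e.g. along the cycle 0 → 2 → 1 → 0 with weight 11 and length 3. So λ(A) = 11/3 = 11/3.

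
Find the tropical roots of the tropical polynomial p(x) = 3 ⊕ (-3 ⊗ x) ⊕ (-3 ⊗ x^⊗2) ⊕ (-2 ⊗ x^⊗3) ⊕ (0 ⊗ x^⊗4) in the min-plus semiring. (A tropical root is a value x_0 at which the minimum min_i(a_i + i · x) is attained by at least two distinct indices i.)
Roots: {-2, -1, 0, 6}

Each tropical root is a break point of the lower envelope of the lines y = a_i + i · x (there are 5 lines, with slopes 0, 1, ..., 4). Only the lines that attain the minimum somewhere contribute to roots; other lines are dominated. Here the surviving (envelope) indices are i = 4, i = 3, i = 2, i = 1, i = 0.
Intersections between consecutive envelope lines give the roots: for adjacent envelope indices i < j the intersection is x = (a_i − a_j) / (j − i). Reading off the sorted break points: {-2, -1, 0, 6}.
Verification: at each break x_0, at least two indices attain the minimum of min_i(a_i + i · x_0).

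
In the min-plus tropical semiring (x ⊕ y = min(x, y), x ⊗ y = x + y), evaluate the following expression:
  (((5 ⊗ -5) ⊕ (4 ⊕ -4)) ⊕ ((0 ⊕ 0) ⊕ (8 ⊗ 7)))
(((5 ⊗ -5) ⊕ (4 ⊕ -4)) ⊕ ((0 ⊕ 0) ⊕ (8 ⊗ 7))) = -4

Expand innermost to outermost. Recall ⊕ takes the minimum of its arguments and ⊗ takes their sum. Working out the expression (((5 ⊗ -5) ⊕ (4 ⊕ -4)) ⊕ ((0 ⊕ 0) ⊕ (8 ⊗ 7))) gives -4.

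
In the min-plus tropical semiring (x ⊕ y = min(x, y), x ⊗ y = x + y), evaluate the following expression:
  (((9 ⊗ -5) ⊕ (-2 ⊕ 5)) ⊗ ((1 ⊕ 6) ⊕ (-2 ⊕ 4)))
(((9 ⊗ -5) ⊕ (-2 ⊕ 5)) ⊗ ((1 ⊕ 6) ⊕ (-2 ⊕ 4))) = -4

Expand innermost to outermost. Recall ⊕ takes the minimum of its arguments and ⊗ takes their sum. Working out the expression (((9 ⊗ -5) ⊕ (-2 ⊕ 5)) ⊗ ((1 ⊕ 6) ⊕ (-2 ⊕ 4))) gives -4.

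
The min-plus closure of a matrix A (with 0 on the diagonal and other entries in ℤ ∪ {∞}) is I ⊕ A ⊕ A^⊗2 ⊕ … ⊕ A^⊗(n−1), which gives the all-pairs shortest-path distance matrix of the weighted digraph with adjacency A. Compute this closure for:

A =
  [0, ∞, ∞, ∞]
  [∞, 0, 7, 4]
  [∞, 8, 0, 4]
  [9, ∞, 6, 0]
Closure =
  [0, ∞, ∞, ∞]
  [13, 0, 7, 4]
  [13, 8, 0, 4]
  [9, 14, 6, 0]

This is the Floyd-Warshall all-pairs shortest-path computation. For each intermediate vertex k = 0, 1, …, 3, update dist[i][j] ← min(dist[i][j], dist[i][k] + dist[k][j]). The final matrix gives, for each (i, j), the minimum total weight of any directed path from i to j (possibly empty when i = j).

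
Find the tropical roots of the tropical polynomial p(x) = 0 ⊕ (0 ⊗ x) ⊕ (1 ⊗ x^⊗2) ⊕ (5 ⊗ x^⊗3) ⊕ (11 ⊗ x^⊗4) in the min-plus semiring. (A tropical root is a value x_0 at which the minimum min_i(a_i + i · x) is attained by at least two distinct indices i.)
Roots: {-6, -4, -1, 0}

Each tropical root is a break point of the lower envelope of the lines y = a_i + i · x (there are 5 lines, with slopes 0, 1, ..., 4). Only the lines that attain the minimum somewhere contribute to roots; other lines are dominated. Here the surviving (envelope) indices are i = 4, i = 3, i = 2, i = 1, i = 0.
Intersections between consecutive envelope lines give the roots: for adjacent envelope indices i < j the intersection is x = (a_i − a_j) / (j − i). Reading off the sorted break points: {-6, -4, -1, 0}.
Verification: at each break x_0, at least two indices attain the minimum of min_i(a_i + i · x_0).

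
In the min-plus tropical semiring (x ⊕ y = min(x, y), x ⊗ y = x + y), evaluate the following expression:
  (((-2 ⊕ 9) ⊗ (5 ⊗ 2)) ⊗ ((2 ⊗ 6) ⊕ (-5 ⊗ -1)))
(((-2 ⊕ 9) ⊗ (5 ⊗ 2)) ⊗ ((2 ⊗ 6) ⊕ (-5 ⊗ -1))) = -1

Expand innermost to outermost. Recall ⊕ takes the minimum of its arguments and ⊗ takes their sum. Working out the expression (((-2 ⊕ 9) ⊗ (5 ⊗ 2)) ⊗ ((2 ⊗ 6) ⊕ (-5 ⊗ -1))) gives -1.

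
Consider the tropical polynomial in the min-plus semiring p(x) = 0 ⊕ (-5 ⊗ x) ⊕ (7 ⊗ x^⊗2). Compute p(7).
p(7) = 0

A tropical monomial a ⊗ x^⊗i evaluates to a + i · x. Evaluating each term at x = 7:
  Term 0 contributes 0 + 0 · 7 = 0
  Term 1 contributes -5 + 1 · 7 = 2
  Term 2 contributes 7 + 2 · 7 = 21
p(7) = ⊕ of these = min[0, 2, 21] = 0.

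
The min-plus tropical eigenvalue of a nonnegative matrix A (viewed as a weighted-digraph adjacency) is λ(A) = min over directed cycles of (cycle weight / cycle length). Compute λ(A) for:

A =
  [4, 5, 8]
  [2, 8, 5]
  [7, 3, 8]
λ(A) = 7/2

Enumerate directed cycles and compute their means (weight / length). Sample:
  cycle 0 → 0: weight = 4, length = 1, mean = 4/1 ≈ 4.000
  cycle 1 → 1: weight = 8, length = 1, mean = 8/1 ≈ 8.000
  cycle 2 → 2: weight = 8, length = 1, mean = 8/1 ≈ 8.000
  cycle 0 → 1 → 0: weight = 7, length = 2, mean = 7/2 ≈ 3.500
  cycle 0 → 2 → 0: weight = 15, length = 2, mean = 15/2 ≈ 7.500
  cycle 1 → 0 → 1: weight = 7, length = 2, mean = 7/2 ≈ 3.500
Minimum mean = 3.500, attained e.g. along the cycle 0 → 1 → 0 with weight 7 and length 2. So λ(A) = 7/2 = 7/2.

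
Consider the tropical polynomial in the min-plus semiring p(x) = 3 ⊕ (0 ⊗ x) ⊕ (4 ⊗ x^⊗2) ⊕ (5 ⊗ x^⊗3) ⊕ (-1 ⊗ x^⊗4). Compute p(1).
p(1) = 1

A tropical monomial a ⊗ x^⊗i evaluates to a + i · x. Evaluating each term at x = 1:
  Term 0 contributes 3 + 0 · 1 = 3
  Term 1 contributes 0 + 1 · 1 = 1
  Term 2 contributes 4 + 2 · 1 = 6
  Term 3 contributes 5 + 3 · 1 = 8
  Term 4 contributes -1 + 4 · 1 = 3
p(1) = ⊕ of these = min[3, 1, 6, 8, 3] = 1.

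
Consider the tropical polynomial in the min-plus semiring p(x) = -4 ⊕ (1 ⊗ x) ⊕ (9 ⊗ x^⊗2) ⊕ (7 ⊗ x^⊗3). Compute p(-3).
p(-3) = -4

A tropical monomial a ⊗ x^⊗i evaluates to a + i · x. Evaluating each term at x = -3:
  Term 0 contributes -4 + 0 · -3 = -4
  Term 1 contributes 1 + 1 · -3 = -2
  Term 2 contributes 9 + 2 · -3 = 3
  Term 3 contributes 7 + 3 · -3 = -2
p(-3) = ⊕ of these = min[-4, -2, 3, -2] = -4.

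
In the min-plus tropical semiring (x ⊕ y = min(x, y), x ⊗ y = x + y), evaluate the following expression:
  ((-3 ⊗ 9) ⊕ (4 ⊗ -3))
((-3 ⊗ 9) ⊕ (4 ⊗ -3)) = 1

Expand innermost to outermost. Recall ⊕ takes the minimum of its arguments and ⊗ takes their sum. Working out the expression ((-3 ⊗ 9) ⊕ (4 ⊗ -3)) gives 1.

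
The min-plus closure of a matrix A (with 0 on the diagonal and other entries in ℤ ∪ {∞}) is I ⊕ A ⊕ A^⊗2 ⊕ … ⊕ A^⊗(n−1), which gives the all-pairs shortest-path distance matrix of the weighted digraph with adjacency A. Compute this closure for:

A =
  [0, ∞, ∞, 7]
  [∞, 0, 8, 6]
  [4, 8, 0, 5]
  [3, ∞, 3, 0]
Closure =
  [0, 18, 10, 7]
  [9, 0, 8, 6]
  [4, 8, 0, 5]
  [3, 11, 3, 0]

This is the Floyd-Warshall all-pairs shortest-path computation. For each intermediate vertex k = 0, 1, …, 3, update dist[i][j] ← min(dist[i][j], dist[i][k] + dist[k][j]). The final matrix gives, for each (i, j), the minimum total weight of any directed path from i to j (possibly empty when i = j).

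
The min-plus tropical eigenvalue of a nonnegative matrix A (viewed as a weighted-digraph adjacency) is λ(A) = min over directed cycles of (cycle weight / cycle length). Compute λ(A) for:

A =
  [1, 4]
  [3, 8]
λ(A) = 1

Enumerate directed cycles and compute their means (weight / length). Sample:
  cycle 0 → 0: weight = 1, length = 1, mean = 1/1 ≈ 1.000
  cycle 1 → 1: weight = 8, length = 1, mean = 8/1 ≈ 8.000
  cycle 0 → 1 → 0: weight = 7, length = 2, mean = 7/2 ≈ 3.500
  cycle 1 → 0 → 1: weight = 7, length = 2, mean = 7/2 ≈ 3.500
Minimum mean = 1.000, attained e.g. along the cycle 0 → 0 with weight 1 and length 1. So λ(A) = 1/1 = 1.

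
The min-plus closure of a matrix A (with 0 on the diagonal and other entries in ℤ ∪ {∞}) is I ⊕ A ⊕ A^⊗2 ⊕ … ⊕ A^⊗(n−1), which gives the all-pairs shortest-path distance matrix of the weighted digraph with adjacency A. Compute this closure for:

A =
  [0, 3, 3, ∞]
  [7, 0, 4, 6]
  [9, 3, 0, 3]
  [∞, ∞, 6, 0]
Closure =
  [0, 3, 3, 6]
  [7, 0, 4, 6]
  [9, 3, 0, 3]
  [15, 9, 6, 0]

This is the Floyd-Warshall all-pairs shortest-path computation. For each intermediate vertex k = 0, 1, …, 3, update dist[i][j] ← min(dist[i][j], dist[i][k] + dist[k][j]). The final matrix gives, for each (i, j), the minimum total weight of any directed path from i to j (possibly empty when i = j).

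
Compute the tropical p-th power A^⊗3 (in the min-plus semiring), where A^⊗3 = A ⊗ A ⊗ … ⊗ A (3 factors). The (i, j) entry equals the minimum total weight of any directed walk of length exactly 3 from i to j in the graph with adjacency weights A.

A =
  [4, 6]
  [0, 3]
A^⊗3 =
  [9, 12]
  [6, 9]

Each entry (A^⊗3)_ij equals the minimum over all length-3 walks i = v_0 → v_1 → … → v_3 = j of Σ_t A[v_t][v_{t+1}]. For example, for (i, j) = (0, 1) we minimise over 4 possible intermediate vertex sequences; the minimum is 12, attained along the walk 0 → 1 → 0 → 1.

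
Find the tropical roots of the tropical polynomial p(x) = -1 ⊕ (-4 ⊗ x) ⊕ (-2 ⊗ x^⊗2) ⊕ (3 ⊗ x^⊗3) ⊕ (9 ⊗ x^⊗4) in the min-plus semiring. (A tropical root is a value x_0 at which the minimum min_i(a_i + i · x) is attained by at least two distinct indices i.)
Roots: {-6, -5, -2, 3}

Each tropical root is a break point of the lower envelope of the lines y = a_i + i · x (there are 5 lines, with slopes 0, 1, ..., 4). Only the lines that attain the minimum somewhere contribute to roots; other lines are dominated. Here the surviving (envelope) indices are i = 4, i = 3, i = 2, i = 1, i = 0.
Intersections between consecutive envelope lines give the roots: for adjacent envelope indices i < j the intersection is x = (a_i − a_j) / (j − i). Reading off the sorted break points: {-6, -5, -2, 3}.
Verification: at each break x_0, at least two indices attain the minimum of min_i(a_i + i · x_0).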